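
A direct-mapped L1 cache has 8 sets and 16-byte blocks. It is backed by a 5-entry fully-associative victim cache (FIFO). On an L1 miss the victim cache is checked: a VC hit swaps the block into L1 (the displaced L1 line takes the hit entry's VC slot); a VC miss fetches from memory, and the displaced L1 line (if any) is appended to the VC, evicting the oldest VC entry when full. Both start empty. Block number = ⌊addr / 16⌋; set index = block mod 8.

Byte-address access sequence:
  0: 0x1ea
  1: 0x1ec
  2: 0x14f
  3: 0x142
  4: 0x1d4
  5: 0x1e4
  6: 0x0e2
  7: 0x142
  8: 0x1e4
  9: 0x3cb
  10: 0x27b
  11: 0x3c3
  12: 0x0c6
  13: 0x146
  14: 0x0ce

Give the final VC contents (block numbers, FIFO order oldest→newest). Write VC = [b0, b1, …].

#0 0x1ea→b30/s6 MISS; vc=[]
#1 0x1ec→b30/s6 L1-HIT; vc=[]
#2 0x14f→b20/s4 MISS; vc=[]
#3 0x142→b20/s4 L1-HIT; vc=[]
#4 0x1d4→b29/s5 MISS; vc=[]
#5 0x1e4→b30/s6 L1-HIT; vc=[]
#6 0xe2→b14/s6 MISS; vc=[30]
#7 0x142→b20/s4 L1-HIT; vc=[30]
#8 0x1e4→b30/s6 VC-HIT; vc=[14]
#9 0x3cb→b60/s4 MISS; vc=[14,20]
#10 0x27b→b39/s7 MISS; vc=[14,20]
#11 0x3c3→b60/s4 L1-HIT; vc=[14,20]
#12 0xc6→b12/s4 MISS; vc=[14,20,60]
#13 0x146→b20/s4 VC-HIT; vc=[14,12,60]
#14 0xce→b12/s4 VC-HIT; vc=[14,20,60]

VC = [14, 20, 60]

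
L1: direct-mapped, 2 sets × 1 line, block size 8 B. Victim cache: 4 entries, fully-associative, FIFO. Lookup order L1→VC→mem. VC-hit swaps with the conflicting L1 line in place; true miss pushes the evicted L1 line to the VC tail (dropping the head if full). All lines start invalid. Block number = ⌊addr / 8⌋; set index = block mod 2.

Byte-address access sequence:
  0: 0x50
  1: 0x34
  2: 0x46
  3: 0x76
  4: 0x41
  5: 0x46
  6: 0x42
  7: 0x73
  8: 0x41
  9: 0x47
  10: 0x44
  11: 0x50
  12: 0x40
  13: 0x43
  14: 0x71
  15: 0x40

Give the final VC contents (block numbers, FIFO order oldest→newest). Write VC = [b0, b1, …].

VC = [10, 6, 14]

  [0] addr=0x50 blk=10 s=0: MISS | VC []
  [1] addr=0x34 blk=6 s=0: MISS | VC [10]
  [2] addr=0x46 blk=8 s=0: MISS | VC [10, 6]
  [3] addr=0x76 blk=14 s=0: MISS | VC [10, 6, 8]
  [4] addr=0x41 blk=8 s=0: VC-HIT | VC [10, 6, 14]
  [5] addr=0x46 blk=8 s=0: L1-HIT | VC [10, 6, 14]
  [6] addr=0x42 blk=8 s=0: L1-HIT | VC [10, 6, 14]
  [7] addr=0x73 blk=14 s=0: VC-HIT | VC [10, 6, 8]
  [8] addr=0x41 blk=8 s=0: VC-HIT | VC [10, 6, 14]
  [9] addr=0x47 blk=8 s=0: L1-HIT | VC [10, 6, 14]
  [10] addr=0x44 blk=8 s=0: L1-HIT | VC [10, 6, 14]
  [11] addr=0x50 blk=10 s=0: VC-HIT | VC [8, 6, 14]
  [12] addr=0x40 blk=8 s=0: VC-HIT | VC [10, 6, 14]
  [13] addr=0x43 blk=8 s=0: L1-HIT | VC [10, 6, 14]
  [14] addr=0x71 blk=14 s=0: VC-HIT | VC [10, 6, 8]
  [15] addr=0x40 blk=8 s=0: VC-HIT | VC [10, 6, 14]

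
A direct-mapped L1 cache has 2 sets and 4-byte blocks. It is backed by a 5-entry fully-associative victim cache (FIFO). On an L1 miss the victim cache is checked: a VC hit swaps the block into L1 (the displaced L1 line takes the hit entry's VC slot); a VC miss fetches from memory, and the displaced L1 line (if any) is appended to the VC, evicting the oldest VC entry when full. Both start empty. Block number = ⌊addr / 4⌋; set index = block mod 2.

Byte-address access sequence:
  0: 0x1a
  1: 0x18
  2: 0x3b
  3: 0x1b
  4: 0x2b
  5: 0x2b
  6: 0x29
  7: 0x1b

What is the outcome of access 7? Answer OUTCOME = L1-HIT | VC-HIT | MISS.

#0 0x1a→b6/s0 MISS; vc=[]
#1 0x18→b6/s0 L1-HIT; vc=[]
#2 0x3b→b14/s0 MISS; vc=[6]
#3 0x1b→b6/s0 VC-HIT; vc=[14]
#4 0x2b→b10/s0 MISS; vc=[14,6]
#5 0x2b→b10/s0 L1-HIT; vc=[14,6]
#6 0x29→b10/s0 L1-HIT; vc=[14,6]
#7 0x1b→b6/s0 VC-HIT; vc=[14,10]

OUTCOME = VC-HIT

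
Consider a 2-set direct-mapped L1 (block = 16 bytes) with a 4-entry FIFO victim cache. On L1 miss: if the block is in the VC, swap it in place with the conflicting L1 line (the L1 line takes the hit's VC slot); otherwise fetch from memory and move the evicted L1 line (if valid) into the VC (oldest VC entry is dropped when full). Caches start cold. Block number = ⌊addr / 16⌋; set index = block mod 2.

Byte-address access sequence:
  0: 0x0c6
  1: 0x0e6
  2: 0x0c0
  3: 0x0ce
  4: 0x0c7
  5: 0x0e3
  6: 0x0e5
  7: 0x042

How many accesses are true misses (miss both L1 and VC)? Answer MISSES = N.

MISSES = 3

  [0] addr=0xc6 blk=12 s=0: MISS | VC []
  [1] addr=0xe6 blk=14 s=0: MISS | VC [12]
  [2] addr=0xc0 blk=12 s=0: VC-HIT | VC [14]
  [3] addr=0xce blk=12 s=0: L1-HIT | VC [14]
  [4] addr=0xc7 blk=12 s=0: L1-HIT | VC [14]
  [5] addr=0xe3 blk=14 s=0: VC-HIT | VC [12]
  [6] addr=0xe5 blk=14 s=0: L1-HIT | VC [12]
  [7] addr=0x42 blk=4 s=0: MISS | VC [12, 14]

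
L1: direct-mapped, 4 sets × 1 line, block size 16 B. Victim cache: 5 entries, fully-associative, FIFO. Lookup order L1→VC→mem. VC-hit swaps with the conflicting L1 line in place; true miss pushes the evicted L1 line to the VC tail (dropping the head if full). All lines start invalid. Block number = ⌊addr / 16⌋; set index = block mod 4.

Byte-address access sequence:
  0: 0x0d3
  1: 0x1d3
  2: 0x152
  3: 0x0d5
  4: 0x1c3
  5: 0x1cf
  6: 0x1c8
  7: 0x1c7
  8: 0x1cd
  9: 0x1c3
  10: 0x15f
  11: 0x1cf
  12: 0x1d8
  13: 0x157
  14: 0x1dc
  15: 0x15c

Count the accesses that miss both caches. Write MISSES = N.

  [0] addr=0xd3 blk=13 s=1: MISS | VC []
  [1] addr=0x1d3 blk=29 s=1: MISS | VC [13]
  [2] addr=0x152 blk=21 s=1: MISS | VC [13, 29]
  [3] addr=0xd5 blk=13 s=1: VC-HIT | VC [21, 29]
  [4] addr=0x1c3 blk=28 s=0: MISS | VC [21, 29]
  [5] addr=0x1cf blk=28 s=0: L1-HIT | VC [21, 29]
  [6] addr=0x1c8 blk=28 s=0: L1-HIT | VC [21, 29]
  [7] addr=0x1c7 blk=28 s=0: L1-HIT | VC [21, 29]
  [8] addr=0x1cd blk=28 s=0: L1-HIT | VC [21, 29]
  [9] addr=0x1c3 blk=28 s=0: L1-HIT | VC [21, 29]
  [10] addr=0x15f blk=21 s=1: VC-HIT | VC [13, 29]
  [11] addr=0x1cf blk=28 s=0: L1-HIT | VC [13, 29]
  [12] addr=0x1d8 blk=29 s=1: VC-HIT | VC [13, 21]
  [13] addr=0x157 blk=21 s=1: VC-HIT | VC [13, 29]
  [14] addr=0x1dc blk=29 s=1: VC-HIT | VC [13, 21]
  [15] addr=0x15c blk=21 s=1: VC-HIT | VC [13, 29]

MISSES = 4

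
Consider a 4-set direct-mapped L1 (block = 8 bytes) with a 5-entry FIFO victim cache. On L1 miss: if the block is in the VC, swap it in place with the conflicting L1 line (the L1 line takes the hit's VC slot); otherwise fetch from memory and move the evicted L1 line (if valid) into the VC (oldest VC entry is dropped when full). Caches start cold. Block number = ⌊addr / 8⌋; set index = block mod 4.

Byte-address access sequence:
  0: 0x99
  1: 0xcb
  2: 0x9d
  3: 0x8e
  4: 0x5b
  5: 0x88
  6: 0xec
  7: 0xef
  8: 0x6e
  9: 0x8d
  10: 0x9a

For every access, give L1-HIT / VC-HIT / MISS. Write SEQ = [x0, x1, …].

SEQ = [MISS, MISS, L1-HIT, MISS, MISS, L1-HIT, MISS, L1-HIT, MISS, VC-HIT, VC-HIT]

  [0] addr=0x99 blk=19 s=3: MISS | VC []
  [1] addr=0xcb blk=25 s=1: MISS | VC []
  [2] addr=0x9d blk=19 s=3: L1-HIT | VC []
  [3] addr=0x8e blk=17 s=1: MISS | VC [25]
  [4] addr=0x5b blk=11 s=3: MISS | VC [25, 19]
  [5] addr=0x88 blk=17 s=1: L1-HIT | VC [25, 19]
  [6] addr=0xec blk=29 s=1: MISS | VC [25, 19, 17]
  [7] addr=0xef blk=29 s=1: L1-HIT | VC [25, 19, 17]
  [8] addr=0x6e blk=13 s=1: MISS | VC [25, 19, 17, 29]
  [9] addr=0x8d blk=17 s=1: VC-HIT | VC [25, 19, 13, 29]
  [10] addr=0x9a blk=19 s=3: VC-HIT | VC [25, 11, 13, 29]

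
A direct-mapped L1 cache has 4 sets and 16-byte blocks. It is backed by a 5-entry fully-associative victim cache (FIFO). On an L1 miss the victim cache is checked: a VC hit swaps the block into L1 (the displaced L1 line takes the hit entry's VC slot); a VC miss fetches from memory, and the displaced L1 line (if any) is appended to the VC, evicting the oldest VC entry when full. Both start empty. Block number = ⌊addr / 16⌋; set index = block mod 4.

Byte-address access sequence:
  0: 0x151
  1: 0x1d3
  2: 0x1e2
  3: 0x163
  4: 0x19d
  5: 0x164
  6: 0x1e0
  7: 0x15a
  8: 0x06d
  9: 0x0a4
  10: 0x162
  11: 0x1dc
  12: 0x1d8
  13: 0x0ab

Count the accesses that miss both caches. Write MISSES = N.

MISSES = 7

0: 0x151 (blk 21, set 1) → MISS  vc=[]
1: 0x1d3 (blk 29, set 1) → MISS  vc=[21]
2: 0x1e2 (blk 30, set 2) → MISS  vc=[21]
3: 0x163 (blk 22, set 2) → MISS  vc=[21, 30]
4: 0x19d (blk 25, set 1) → MISS  vc=[21, 30, 29]
5: 0x164 (blk 22, set 2) → L1-HIT  vc=[21, 30, 29]
6: 0x1e0 (blk 30, set 2) → VC-HIT  vc=[21, 22, 29]
7: 0x15a (blk 21, set 1) → VC-HIT  vc=[25, 22, 29]
8: 0x6d (blk 6, set 2) → MISS  vc=[25, 22, 29, 30]
9: 0xa4 (blk 10, set 2) → MISS  vc=[25, 22, 29, 30, 6]
10: 0x162 (blk 22, set 2) → VC-HIT  vc=[25, 10, 29, 30, 6]
11: 0x1dc (blk 29, set 1) → VC-HIT  vc=[25, 10, 21, 30, 6]
12: 0x1d8 (blk 29, set 1) → L1-HIT  vc=[25, 10, 21, 30, 6]
13: 0xab (blk 10, set 2) → VC-HIT  vc=[25, 22, 21, 30, 6]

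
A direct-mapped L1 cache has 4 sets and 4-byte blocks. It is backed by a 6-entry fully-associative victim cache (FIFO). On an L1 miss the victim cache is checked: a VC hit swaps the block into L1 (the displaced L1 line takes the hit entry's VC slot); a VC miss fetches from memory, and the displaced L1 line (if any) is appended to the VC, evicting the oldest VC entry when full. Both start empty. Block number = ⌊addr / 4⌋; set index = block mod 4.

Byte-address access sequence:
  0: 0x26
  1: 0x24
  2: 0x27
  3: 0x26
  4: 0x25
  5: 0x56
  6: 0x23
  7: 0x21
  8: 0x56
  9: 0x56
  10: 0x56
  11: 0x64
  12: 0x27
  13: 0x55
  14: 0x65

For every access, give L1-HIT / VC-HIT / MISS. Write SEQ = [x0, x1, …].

  [0] addr=0x26 blk=9 s=1: MISS | VC []
  [1] addr=0x24 blk=9 s=1: L1-HIT | VC []
  [2] addr=0x27 blk=9 s=1: L1-HIT | VC []
  [3] addr=0x26 blk=9 s=1: L1-HIT | VC []
  [4] addr=0x25 blk=9 s=1: L1-HIT | VC []
  [5] addr=0x56 blk=21 s=1: MISS | VC [9]
  [6] addr=0x23 blk=8 s=0: MISS | VC [9]
  [7] addr=0x21 blk=8 s=0: L1-HIT | VC [9]
  [8] addr=0x56 blk=21 s=1: L1-HIT | VC [9]
  [9] addr=0x56 blk=21 s=1: L1-HIT | VC [9]
  [10] addr=0x56 blk=21 s=1: L1-HIT | VC [9]
  [11] addr=0x64 blk=25 s=1: MISS | VC [9, 21]
  [12] addr=0x27 blk=9 s=1: VC-HIT | VC [25, 21]
  [13] addr=0x55 blk=21 s=1: VC-HIT | VC [25, 9]
  [14] addr=0x65 blk=25 s=1: VC-HIT | VC [21, 9]

SEQ = [MISS, L1-HIT, L1-HIT, L1-HIT, L1-HIT, MISS, MISS, L1-HIT, L1-HIT, L1-HIT, L1-HIT, MISS, VC-HIT, VC-HIT, VC-HIT]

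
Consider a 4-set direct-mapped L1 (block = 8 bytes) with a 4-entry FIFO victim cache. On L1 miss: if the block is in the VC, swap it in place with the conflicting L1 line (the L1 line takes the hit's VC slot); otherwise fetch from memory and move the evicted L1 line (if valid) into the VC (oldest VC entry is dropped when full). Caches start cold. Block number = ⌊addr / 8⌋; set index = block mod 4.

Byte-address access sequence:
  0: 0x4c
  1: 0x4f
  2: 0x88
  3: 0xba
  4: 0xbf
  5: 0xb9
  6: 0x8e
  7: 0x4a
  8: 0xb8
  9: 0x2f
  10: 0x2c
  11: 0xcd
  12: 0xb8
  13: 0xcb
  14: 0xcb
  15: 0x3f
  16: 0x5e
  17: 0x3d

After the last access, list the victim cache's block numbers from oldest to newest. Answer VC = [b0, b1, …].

VC = [9, 5, 23, 11]

0: 0x4c (blk 9, set 1) → MISS  vc=[]
1: 0x4f (blk 9, set 1) → L1-HIT  vc=[]
2: 0x88 (blk 17, set 1) → MISS  vc=[9]
3: 0xba (blk 23, set 3) → MISS  vc=[9]
4: 0xbf (blk 23, set 3) → L1-HIT  vc=[9]
5: 0xb9 (blk 23, set 3) → L1-HIT  vc=[9]
6: 0x8e (blk 17, set 1) → L1-HIT  vc=[9]
7: 0x4a (blk 9, set 1) → VC-HIT  vc=[17]
8: 0xb8 (blk 23, set 3) → L1-HIT  vc=[17]
9: 0x2f (blk 5, set 1) → MISS  vc=[17, 9]
10: 0x2c (blk 5, set 1) → L1-HIT  vc=[17, 9]
11: 0xcd (blk 25, set 1) → MISS  vc=[17, 9, 5]
12: 0xb8 (blk 23, set 3) → L1-HIT  vc=[17, 9, 5]
13: 0xcb (blk 25, set 1) → L1-HIT  vc=[17, 9, 5]
14: 0xcb (blk 25, set 1) → L1-HIT  vc=[17, 9, 5]
15: 0x3f (blk 7, set 3) → MISS  vc=[17, 9, 5, 23]
16: 0x5e (blk 11, set 3) → MISS  vc=[9, 5, 23, 7]
17: 0x3d (blk 7, set 3) → VC-HIT  vc=[9, 5, 23, 11]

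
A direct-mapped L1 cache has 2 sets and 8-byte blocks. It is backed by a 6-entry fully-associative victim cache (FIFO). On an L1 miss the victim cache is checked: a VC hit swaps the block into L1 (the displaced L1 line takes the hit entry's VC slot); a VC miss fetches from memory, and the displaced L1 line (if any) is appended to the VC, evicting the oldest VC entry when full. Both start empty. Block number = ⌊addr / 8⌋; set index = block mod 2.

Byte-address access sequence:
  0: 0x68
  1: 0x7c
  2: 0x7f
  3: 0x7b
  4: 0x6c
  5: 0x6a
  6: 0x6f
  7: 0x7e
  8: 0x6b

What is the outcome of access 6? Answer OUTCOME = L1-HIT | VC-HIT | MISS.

0: 0x68 (blk 13, set 1) → MISS  vc=[]
1: 0x7c (blk 15, set 1) → MISS  vc=[13]
2: 0x7f (blk 15, set 1) → L1-HIT  vc=[13]
3: 0x7b (blk 15, set 1) → L1-HIT  vc=[13]
4: 0x6c (blk 13, set 1) → VC-HIT  vc=[15]
5: 0x6a (blk 13, set 1) → L1-HIT  vc=[15]
6: 0x6f (blk 13, set 1) → L1-HIT  vc=[15]
7: 0x7e (blk 15, set 1) → VC-HIT  vc=[13]
8: 0x6b (blk 13, set 1) → VC-HIT  vc=[15]

OUTCOME = L1-HIT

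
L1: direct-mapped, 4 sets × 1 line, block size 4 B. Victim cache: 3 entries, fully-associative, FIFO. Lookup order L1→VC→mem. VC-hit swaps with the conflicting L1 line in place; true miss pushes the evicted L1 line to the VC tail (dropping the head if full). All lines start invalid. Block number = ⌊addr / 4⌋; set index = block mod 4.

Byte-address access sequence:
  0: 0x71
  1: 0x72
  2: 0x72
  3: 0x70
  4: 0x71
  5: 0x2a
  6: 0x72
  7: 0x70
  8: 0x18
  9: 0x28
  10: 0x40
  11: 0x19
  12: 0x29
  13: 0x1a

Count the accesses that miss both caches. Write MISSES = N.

  [0] addr=0x71 blk=28 s=0: MISS | VC []
  [1] addr=0x72 blk=28 s=0: L1-HIT | VC []
  [2] addr=0x72 blk=28 s=0: L1-HIT | VC []
  [3] addr=0x70 blk=28 s=0: L1-HIT | VC []
  [4] addr=0x71 blk=28 s=0: L1-HIT | VC []
  [5] addr=0x2a blk=10 s=2: MISS | VC []
  [6] addr=0x72 blk=28 s=0: L1-HIT | VC []
  [7] addr=0x70 blk=28 s=0: L1-HIT | VC []
  [8] addr=0x18 blk=6 s=2: MISS | VC [10]
  [9] addr=0x28 blk=10 s=2: VC-HIT | VC [6]
  [10] addr=0x40 blk=16 s=0: MISS | VC [6, 28]
  [11] addr=0x19 blk=6 s=2: VC-HIT | VC [10, 28]
  [12] addr=0x29 blk=10 s=2: VC-HIT | VC [6, 28]
  [13] addr=0x1a blk=6 s=2: VC-HIT | VC [10, 28]

MISSES = 4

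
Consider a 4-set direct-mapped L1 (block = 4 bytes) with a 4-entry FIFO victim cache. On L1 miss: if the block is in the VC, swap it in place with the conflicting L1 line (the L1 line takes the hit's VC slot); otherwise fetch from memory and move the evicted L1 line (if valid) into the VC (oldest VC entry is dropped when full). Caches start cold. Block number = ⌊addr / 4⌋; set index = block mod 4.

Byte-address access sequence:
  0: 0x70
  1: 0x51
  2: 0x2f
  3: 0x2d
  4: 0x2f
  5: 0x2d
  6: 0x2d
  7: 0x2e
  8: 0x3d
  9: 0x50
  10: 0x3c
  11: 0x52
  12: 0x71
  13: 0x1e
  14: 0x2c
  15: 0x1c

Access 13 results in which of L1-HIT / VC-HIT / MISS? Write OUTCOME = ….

  [0] addr=0x70 blk=28 s=0: MISS | VC []
  [1] addr=0x51 blk=20 s=0: MISS | VC [28]
  [2] addr=0x2f blk=11 s=3: MISS | VC [28]
  [3] addr=0x2d blk=11 s=3: L1-HIT | VC [28]
  [4] addr=0x2f blk=11 s=3: L1-HIT | VC [28]
  [5] addr=0x2d blk=11 s=3: L1-HIT | VC [28]
  [6] addr=0x2d blk=11 s=3: L1-HIT | VC [28]
  [7] addr=0x2e blk=11 s=3: L1-HIT | VC [28]
  [8] addr=0x3d blk=15 s=3: MISS | VC [28, 11]
  [9] addr=0x50 blk=20 s=0: L1-HIT | VC [28, 11]
  [10] addr=0x3c blk=15 s=3: L1-HIT | VC [28, 11]
  [11] addr=0x52 blk=20 s=0: L1-HIT | VC [28, 11]
  [12] addr=0x71 blk=28 s=0: VC-HIT | VC [20, 11]
  [13] addr=0x1e blk=7 s=3: MISS | VC [20, 11, 15]
  [14] addr=0x2c blk=11 s=3: VC-HIT | VC [20, 7, 15]
  [15] addr=0x1c blk=7 s=3: VC-HIT | VC [20, 11, 15]

OUTCOME = MISS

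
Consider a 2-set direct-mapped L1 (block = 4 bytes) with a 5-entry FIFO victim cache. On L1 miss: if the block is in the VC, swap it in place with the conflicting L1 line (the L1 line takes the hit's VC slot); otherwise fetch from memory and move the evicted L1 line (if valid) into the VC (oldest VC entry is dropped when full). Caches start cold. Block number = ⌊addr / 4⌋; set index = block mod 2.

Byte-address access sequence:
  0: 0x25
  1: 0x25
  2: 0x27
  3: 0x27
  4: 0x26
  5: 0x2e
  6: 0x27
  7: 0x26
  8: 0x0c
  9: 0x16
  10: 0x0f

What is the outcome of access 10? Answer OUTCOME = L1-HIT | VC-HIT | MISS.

#0 0x25→b9/s1 MISS; vc=[]
#1 0x25→b9/s1 L1-HIT; vc=[]
#2 0x27→b9/s1 L1-HIT; vc=[]
#3 0x27→b9/s1 L1-HIT; vc=[]
#4 0x26→b9/s1 L1-HIT; vc=[]
#5 0x2e→b11/s1 MISS; vc=[9]
#6 0x27→b9/s1 VC-HIT; vc=[11]
#7 0x26→b9/s1 L1-HIT; vc=[11]
#8 0xc→b3/s1 MISS; vc=[11,9]
#9 0x16→b5/s1 MISS; vc=[11,9,3]
#10 0xf→b3/s1 VC-HIT; vc=[11,9,5]

OUTCOME = VC-HIT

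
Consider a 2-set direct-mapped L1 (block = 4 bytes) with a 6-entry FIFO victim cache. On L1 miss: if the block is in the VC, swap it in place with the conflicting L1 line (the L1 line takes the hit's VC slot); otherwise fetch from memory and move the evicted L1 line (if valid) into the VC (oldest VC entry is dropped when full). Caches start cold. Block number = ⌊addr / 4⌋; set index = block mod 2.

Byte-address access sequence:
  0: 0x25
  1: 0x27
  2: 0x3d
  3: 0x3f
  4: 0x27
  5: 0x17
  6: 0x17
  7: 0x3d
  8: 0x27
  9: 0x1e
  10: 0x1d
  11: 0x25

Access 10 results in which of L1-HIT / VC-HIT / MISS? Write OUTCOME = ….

OUTCOME = L1-HIT

#0 0x25→b9/s1 MISS; vc=[]
#1 0x27→b9/s1 L1-HIT; vc=[]
#2 0x3d→b15/s1 MISS; vc=[9]
#3 0x3f→b15/s1 L1-HIT; vc=[9]
#4 0x27→b9/s1 VC-HIT; vc=[15]
#5 0x17→b5/s1 MISS; vc=[15,9]
#6 0x17→b5/s1 L1-HIT; vc=[15,9]
#7 0x3d→b15/s1 VC-HIT; vc=[5,9]
#8 0x27→b9/s1 VC-HIT; vc=[5,15]
#9 0x1e→b7/s1 MISS; vc=[5,15,9]
#10 0x1d→b7/s1 L1-HIT; vc=[5,15,9]
#11 0x25→b9/s1 VC-HIT; vc=[5,15,7]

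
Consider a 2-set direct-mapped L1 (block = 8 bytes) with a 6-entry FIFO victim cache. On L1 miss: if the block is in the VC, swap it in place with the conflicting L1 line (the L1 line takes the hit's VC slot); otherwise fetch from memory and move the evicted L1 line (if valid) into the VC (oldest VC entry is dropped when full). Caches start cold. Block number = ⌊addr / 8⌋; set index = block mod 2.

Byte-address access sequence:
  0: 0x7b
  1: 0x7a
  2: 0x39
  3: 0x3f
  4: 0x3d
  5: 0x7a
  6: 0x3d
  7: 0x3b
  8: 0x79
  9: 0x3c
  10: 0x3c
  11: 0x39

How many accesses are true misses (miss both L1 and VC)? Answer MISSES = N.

#0 0x7b→b15/s1 MISS; vc=[]
#1 0x7a→b15/s1 L1-HIT; vc=[]
#2 0x39→b7/s1 MISS; vc=[15]
#3 0x3f→b7/s1 L1-HIT; vc=[15]
#4 0x3d→b7/s1 L1-HIT; vc=[15]
#5 0x7a→b15/s1 VC-HIT; vc=[7]
#6 0x3d→b7/s1 VC-HIT; vc=[15]
#7 0x3b→b7/s1 L1-HIT; vc=[15]
#8 0x79→b15/s1 VC-HIT; vc=[7]
#9 0x3c→b7/s1 VC-HIT; vc=[15]
#10 0x3c→b7/s1 L1-HIT; vc=[15]
#11 0x39→b7/s1 L1-HIT; vc=[15]

MISSES = 2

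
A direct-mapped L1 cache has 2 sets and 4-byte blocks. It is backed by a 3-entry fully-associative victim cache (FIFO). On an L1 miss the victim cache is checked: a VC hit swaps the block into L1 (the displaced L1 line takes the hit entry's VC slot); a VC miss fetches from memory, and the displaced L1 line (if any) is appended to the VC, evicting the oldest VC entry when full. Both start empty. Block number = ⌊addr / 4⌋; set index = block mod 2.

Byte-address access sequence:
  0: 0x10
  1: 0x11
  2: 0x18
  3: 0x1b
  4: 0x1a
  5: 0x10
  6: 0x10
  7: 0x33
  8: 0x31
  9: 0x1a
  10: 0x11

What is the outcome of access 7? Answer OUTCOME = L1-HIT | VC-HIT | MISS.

OUTCOME = MISS

0: 0x10 (blk 4, set 0) → MISS  vc=[]
1: 0x11 (blk 4, set 0) → L1-HIT  vc=[]
2: 0x18 (blk 6, set 0) → MISS  vc=[4]
3: 0x1b (blk 6, set 0) → L1-HIT  vc=[4]
4: 0x1a (blk 6, set 0) → L1-HIT  vc=[4]
5: 0x10 (blk 4, set 0) → VC-HIT  vc=[6]
6: 0x10 (blk 4, set 0) → L1-HIT  vc=[6]
7: 0x33 (blk 12, set 0) → MISS  vc=[6, 4]
8: 0x31 (blk 12, set 0) → L1-HIT  vc=[6, 4]
9: 0x1a (blk 6, set 0) → VC-HIT  vc=[12, 4]
10: 0x11 (blk 4, set 0) → VC-HIT  vc=[12, 6]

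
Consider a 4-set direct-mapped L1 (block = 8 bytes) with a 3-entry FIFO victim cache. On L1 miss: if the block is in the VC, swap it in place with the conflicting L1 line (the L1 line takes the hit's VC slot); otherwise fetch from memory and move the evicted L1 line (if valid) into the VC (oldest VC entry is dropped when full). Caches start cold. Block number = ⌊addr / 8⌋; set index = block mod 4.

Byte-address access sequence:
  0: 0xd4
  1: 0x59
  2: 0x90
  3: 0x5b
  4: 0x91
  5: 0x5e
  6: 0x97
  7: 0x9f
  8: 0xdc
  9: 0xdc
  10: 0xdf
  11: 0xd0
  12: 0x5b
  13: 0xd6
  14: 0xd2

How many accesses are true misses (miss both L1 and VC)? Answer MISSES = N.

  [0] addr=0xd4 blk=26 s=2: MISS | VC []
  [1] addr=0x59 blk=11 s=3: MISS | VC []
  [2] addr=0x90 blk=18 s=2: MISS | VC [26]
  [3] addr=0x5b blk=11 s=3: L1-HIT | VC [26]
  [4] addr=0x91 blk=18 s=2: L1-HIT | VC [26]
  [5] addr=0x5e blk=11 s=3: L1-HIT | VC [26]
  [6] addr=0x97 blk=18 s=2: L1-HIT | VC [26]
  [7] addr=0x9f blk=19 s=3: MISS | VC [26, 11]
  [8] addr=0xdc blk=27 s=3: MISS | VC [26, 11, 19]
  [9] addr=0xdc blk=27 s=3: L1-HIT | VC [26, 11, 19]
  [10] addr=0xdf blk=27 s=3: L1-HIT | VC [26, 11, 19]
  [11] addr=0xd0 blk=26 s=2: VC-HIT | VC [18, 11, 19]
  [12] addr=0x5b blk=11 s=3: VC-HIT | VC [18, 27, 19]
  [13] addr=0xd6 blk=26 s=2: L1-HIT | VC [18, 27, 19]
  [14] addr=0xd2 blk=26 s=2: L1-HIT | VC [18, 27, 19]

MISSES = 5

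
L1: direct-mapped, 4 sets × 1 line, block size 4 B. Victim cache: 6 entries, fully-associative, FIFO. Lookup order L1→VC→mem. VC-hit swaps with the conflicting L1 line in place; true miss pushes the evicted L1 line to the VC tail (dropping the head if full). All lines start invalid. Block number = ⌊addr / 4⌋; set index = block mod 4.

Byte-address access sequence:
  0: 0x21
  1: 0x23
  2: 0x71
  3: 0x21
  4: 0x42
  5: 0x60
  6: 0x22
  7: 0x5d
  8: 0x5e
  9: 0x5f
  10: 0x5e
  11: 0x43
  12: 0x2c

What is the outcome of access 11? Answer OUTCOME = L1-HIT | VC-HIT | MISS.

OUTCOME = VC-HIT

  [0] addr=0x21 blk=8 s=0: MISS | VC []
  [1] addr=0x23 blk=8 s=0: L1-HIT | VC []
  [2] addr=0x71 blk=28 s=0: MISS | VC [8]
  [3] addr=0x21 blk=8 s=0: VC-HIT | VC [28]
  [4] addr=0x42 blk=16 s=0: MISS | VC [28, 8]
  [5] addr=0x60 blk=24 s=0: MISS | VC [28, 8, 16]
  [6] addr=0x22 blk=8 s=0: VC-HIT | VC [28, 24, 16]
  [7] addr=0x5d blk=23 s=3: MISS | VC [28, 24, 16]
  [8] addr=0x5e blk=23 s=3: L1-HIT | VC [28, 24, 16]
  [9] addr=0x5f blk=23 s=3: L1-HIT | VC [28, 24, 16]
  [10] addr=0x5e blk=23 s=3: L1-HIT | VC [28, 24, 16]
  [11] addr=0x43 blk=16 s=0: VC-HIT | VC [28, 24, 8]
  [12] addr=0x2c blk=11 s=3: MISS | VC [28, 24, 8, 23]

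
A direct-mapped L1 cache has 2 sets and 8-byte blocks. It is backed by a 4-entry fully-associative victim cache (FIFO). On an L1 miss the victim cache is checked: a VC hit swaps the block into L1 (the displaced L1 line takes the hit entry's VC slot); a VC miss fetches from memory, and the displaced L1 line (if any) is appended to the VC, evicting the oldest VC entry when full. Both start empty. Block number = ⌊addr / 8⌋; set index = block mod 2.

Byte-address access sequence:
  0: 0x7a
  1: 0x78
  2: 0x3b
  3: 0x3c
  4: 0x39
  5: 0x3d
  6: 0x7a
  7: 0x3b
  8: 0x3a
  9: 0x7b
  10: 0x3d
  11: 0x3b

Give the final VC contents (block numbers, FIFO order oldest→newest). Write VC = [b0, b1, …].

  [0] addr=0x7a blk=15 s=1: MISS | VC []
  [1] addr=0x78 blk=15 s=1: L1-HIT | VC []
  [2] addr=0x3b blk=7 s=1: MISS | VC [15]
  [3] addr=0x3c blk=7 s=1: L1-HIT | VC [15]
  [4] addr=0x39 blk=7 s=1: L1-HIT | VC [15]
  [5] addr=0x3d blk=7 s=1: L1-HIT | VC [15]
  [6] addr=0x7a blk=15 s=1: VC-HIT | VC [7]
  [7] addr=0x3b blk=7 s=1: VC-HIT | VC [15]
  [8] addr=0x3a blk=7 s=1: L1-HIT | VC [15]
  [9] addr=0x7b blk=15 s=1: VC-HIT | VC [7]
  [10] addr=0x3d blk=7 s=1: VC-HIT | VC [15]
  [11] addr=0x3b blk=7 s=1: L1-HIT | VC [15]

VC = [15]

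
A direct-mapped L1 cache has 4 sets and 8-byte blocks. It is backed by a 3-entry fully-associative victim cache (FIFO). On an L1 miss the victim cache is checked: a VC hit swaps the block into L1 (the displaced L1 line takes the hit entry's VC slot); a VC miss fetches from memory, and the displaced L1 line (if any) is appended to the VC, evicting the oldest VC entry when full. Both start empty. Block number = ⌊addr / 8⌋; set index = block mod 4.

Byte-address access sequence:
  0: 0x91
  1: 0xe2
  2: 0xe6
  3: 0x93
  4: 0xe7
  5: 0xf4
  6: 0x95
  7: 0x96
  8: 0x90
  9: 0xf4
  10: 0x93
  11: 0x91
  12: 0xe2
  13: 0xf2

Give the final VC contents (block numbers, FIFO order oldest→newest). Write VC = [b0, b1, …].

VC = [18]

0: 0x91 (blk 18, set 2) → MISS  vc=[]
1: 0xe2 (blk 28, set 0) → MISS  vc=[]
2: 0xe6 (blk 28, set 0) → L1-HIT  vc=[]
3: 0x93 (blk 18, set 2) → L1-HIT  vc=[]
4: 0xe7 (blk 28, set 0) → L1-HIT  vc=[]
5: 0xf4 (blk 30, set 2) → MISS  vc=[18]
6: 0x95 (blk 18, set 2) → VC-HIT  vc=[30]
7: 0x96 (blk 18, set 2) → L1-HIT  vc=[30]
8: 0x90 (blk 18, set 2) → L1-HIT  vc=[30]
9: 0xf4 (blk 30, set 2) → VC-HIT  vc=[18]
10: 0x93 (blk 18, set 2) → VC-HIT  vc=[30]
11: 0x91 (blk 18, set 2) → L1-HIT  vc=[30]
12: 0xe2 (blk 28, set 0) → L1-HIT  vc=[30]
13: 0xf2 (blk 30, set 2) → VC-HIT  vc=[18]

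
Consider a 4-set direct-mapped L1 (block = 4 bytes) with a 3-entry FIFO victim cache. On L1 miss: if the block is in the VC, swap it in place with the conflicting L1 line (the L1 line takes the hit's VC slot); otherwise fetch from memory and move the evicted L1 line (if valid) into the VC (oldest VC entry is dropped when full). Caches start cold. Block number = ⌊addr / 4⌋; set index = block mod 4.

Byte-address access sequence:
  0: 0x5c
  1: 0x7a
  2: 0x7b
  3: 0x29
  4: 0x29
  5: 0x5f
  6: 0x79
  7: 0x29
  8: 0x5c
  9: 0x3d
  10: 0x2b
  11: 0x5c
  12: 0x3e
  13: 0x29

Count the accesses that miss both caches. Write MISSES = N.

0: 0x5c (blk 23, set 3) → MISS  vc=[]
1: 0x7a (blk 30, set 2) → MISS  vc=[]
2: 0x7b (blk 30, set 2) → L1-HIT  vc=[]
3: 0x29 (blk 10, set 2) → MISS  vc=[30]
4: 0x29 (blk 10, set 2) → L1-HIT  vc=[30]
5: 0x5f (blk 23, set 3) → L1-HIT  vc=[30]
6: 0x79 (blk 30, set 2) → VC-HIT  vc=[10]
7: 0x29 (blk 10, set 2) → VC-HIT  vc=[30]
8: 0x5c (blk 23, set 3) → L1-HIT  vc=[30]
9: 0x3d (blk 15, set 3) → MISS  vc=[30, 23]
10: 0x2b (blk 10, set 2) → L1-HIT  vc=[30, 23]
11: 0x5c (blk 23, set 3) → VC-HIT  vc=[30, 15]
12: 0x3e (blk 15, set 3) → VC-HIT  vc=[30, 23]
13: 0x29 (blk 10, set 2) → L1-HIT  vc=[30, 23]

MISSES = 4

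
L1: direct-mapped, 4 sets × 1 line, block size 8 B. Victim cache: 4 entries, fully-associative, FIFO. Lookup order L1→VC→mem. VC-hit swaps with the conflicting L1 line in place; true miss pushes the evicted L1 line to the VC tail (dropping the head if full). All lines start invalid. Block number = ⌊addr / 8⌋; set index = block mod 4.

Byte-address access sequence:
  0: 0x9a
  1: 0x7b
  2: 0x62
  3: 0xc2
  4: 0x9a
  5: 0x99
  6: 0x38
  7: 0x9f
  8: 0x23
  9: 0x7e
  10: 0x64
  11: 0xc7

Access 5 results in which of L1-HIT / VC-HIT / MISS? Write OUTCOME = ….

OUTCOME = L1-HIT

0: 0x9a (blk 19, set 3) → MISS  vc=[]
1: 0x7b (blk 15, set 3) → MISS  vc=[19]
2: 0x62 (blk 12, set 0) → MISS  vc=[19]
3: 0xc2 (blk 24, set 0) → MISS  vc=[19, 12]
4: 0x9a (blk 19, set 3) → VC-HIT  vc=[15, 12]
5: 0x99 (blk 19, set 3) → L1-HIT  vc=[15, 12]
6: 0x38 (blk 7, set 3) → MISS  vc=[15, 12, 19]
7: 0x9f (blk 19, set 3) → VC-HIT  vc=[15, 12, 7]
8: 0x23 (blk 4, set 0) → MISS  vc=[15, 12, 7, 24]
9: 0x7e (blk 15, set 3) → VC-HIT  vc=[19, 12, 7, 24]
10: 0x64 (blk 12, set 0) → VC-HIT  vc=[19, 4, 7, 24]
11: 0xc7 (blk 24, set 0) → VC-HIT  vc=[19, 4, 7, 12]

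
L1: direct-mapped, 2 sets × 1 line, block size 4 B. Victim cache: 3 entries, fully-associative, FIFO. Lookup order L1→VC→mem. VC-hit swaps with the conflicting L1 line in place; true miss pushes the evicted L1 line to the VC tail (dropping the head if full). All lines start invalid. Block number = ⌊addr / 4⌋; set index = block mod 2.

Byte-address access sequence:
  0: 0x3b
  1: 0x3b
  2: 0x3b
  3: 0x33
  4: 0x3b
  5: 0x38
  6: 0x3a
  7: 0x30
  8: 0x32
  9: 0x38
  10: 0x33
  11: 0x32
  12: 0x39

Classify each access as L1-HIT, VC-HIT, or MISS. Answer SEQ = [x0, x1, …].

SEQ = [MISS, L1-HIT, L1-HIT, MISS, VC-HIT, L1-HIT, L1-HIT, VC-HIT, L1-HIT, VC-HIT, VC-HIT, L1-HIT, VC-HIT]

#0 0x3b→b14/s0 MISS; vc=[]
#1 0x3b→b14/s0 L1-HIT; vc=[]
#2 0x3b→b14/s0 L1-HIT; vc=[]
#3 0x33→b12/s0 MISS; vc=[14]
#4 0x3b→b14/s0 VC-HIT; vc=[12]
#5 0x38→b14/s0 L1-HIT; vc=[12]
#6 0x3a→b14/s0 L1-HIT; vc=[12]
#7 0x30→b12/s0 VC-HIT; vc=[14]
#8 0x32→b12/s0 L1-HIT; vc=[14]
#9 0x38→b14/s0 VC-HIT; vc=[12]
#10 0x33→b12/s0 VC-HIT; vc=[14]
#11 0x32→b12/s0 L1-HIT; vc=[14]
#12 0x39→b14/s0 VC-HIT; vc=[12]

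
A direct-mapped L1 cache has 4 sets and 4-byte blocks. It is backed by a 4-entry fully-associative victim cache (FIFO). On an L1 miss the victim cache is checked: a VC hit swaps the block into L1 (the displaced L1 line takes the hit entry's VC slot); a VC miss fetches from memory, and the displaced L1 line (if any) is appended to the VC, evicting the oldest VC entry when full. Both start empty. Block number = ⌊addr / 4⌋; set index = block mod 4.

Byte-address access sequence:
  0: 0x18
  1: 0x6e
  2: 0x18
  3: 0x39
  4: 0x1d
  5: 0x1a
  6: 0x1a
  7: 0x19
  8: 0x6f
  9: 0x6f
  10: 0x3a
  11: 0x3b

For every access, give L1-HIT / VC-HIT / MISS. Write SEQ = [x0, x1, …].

SEQ = [MISS, MISS, L1-HIT, MISS, MISS, VC-HIT, L1-HIT, L1-HIT, VC-HIT, L1-HIT, VC-HIT, L1-HIT]

0: 0x18 (blk 6, set 2) → MISS  vc=[]
1: 0x6e (blk 27, set 3) → MISS  vc=[]
2: 0x18 (blk 6, set 2) → L1-HIT  vc=[]
3: 0x39 (blk 14, set 2) → MISS  vc=[6]
4: 0x1d (blk 7, set 3) → MISS  vc=[6, 27]
5: 0x1a (blk 6, set 2) → VC-HIT  vc=[14, 27]
6: 0x1a (blk 6, set 2) → L1-HIT  vc=[14, 27]
7: 0x19 (blk 6, set 2) → L1-HIT  vc=[14, 27]
8: 0x6f (blk 27, set 3) → VC-HIT  vc=[14, 7]
9: 0x6f (blk 27, set 3) → L1-HIT  vc=[14, 7]
10: 0x3a (blk 14, set 2) → VC-HIT  vc=[6, 7]
11: 0x3b (blk 14, set 2) → L1-HIT  vc=[6, 7]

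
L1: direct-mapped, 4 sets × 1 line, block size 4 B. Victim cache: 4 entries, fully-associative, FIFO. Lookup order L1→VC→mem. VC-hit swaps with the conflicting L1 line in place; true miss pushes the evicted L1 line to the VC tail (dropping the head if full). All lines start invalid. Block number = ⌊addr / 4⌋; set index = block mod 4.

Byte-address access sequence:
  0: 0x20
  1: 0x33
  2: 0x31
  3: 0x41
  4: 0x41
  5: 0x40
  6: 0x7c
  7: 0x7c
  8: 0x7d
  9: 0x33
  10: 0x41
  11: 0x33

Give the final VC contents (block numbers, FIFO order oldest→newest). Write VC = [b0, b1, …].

0: 0x20 (blk 8, set 0) → MISS  vc=[]
1: 0x33 (blk 12, set 0) → MISS  vc=[8]
2: 0x31 (blk 12, set 0) → L1-HIT  vc=[8]
3: 0x41 (blk 16, set 0) → MISS  vc=[8, 12]
4: 0x41 (blk 16, set 0) → L1-HIT  vc=[8, 12]
5: 0x40 (blk 16, set 0) → L1-HIT  vc=[8, 12]
6: 0x7c (blk 31, set 3) → MISS  vc=[8, 12]
7: 0x7c (blk 31, set 3) → L1-HIT  vc=[8, 12]
8: 0x7d (blk 31, set 3) → L1-HIT  vc=[8, 12]
9: 0x33 (blk 12, set 0) → VC-HIT  vc=[8, 16]
10: 0x41 (blk 16, set 0) → VC-HIT  vc=[8, 12]
11: 0x33 (blk 12, set 0) → VC-HIT  vc=[8, 16]

VC = [8, 16]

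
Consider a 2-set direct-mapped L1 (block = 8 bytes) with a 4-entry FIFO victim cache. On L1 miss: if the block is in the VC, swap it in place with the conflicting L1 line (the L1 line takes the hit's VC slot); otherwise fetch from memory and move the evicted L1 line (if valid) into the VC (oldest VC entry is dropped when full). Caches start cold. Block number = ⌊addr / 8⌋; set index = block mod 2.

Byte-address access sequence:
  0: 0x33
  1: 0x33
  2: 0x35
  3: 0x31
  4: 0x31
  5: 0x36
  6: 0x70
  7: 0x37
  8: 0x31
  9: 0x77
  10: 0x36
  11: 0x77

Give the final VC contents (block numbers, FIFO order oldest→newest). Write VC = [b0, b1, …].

#0 0x33→b6/s0 MISS; vc=[]
#1 0x33→b6/s0 L1-HIT; vc=[]
#2 0x35→b6/s0 L1-HIT; vc=[]
#3 0x31→b6/s0 L1-HIT; vc=[]
#4 0x31→b6/s0 L1-HIT; vc=[]
#5 0x36→b6/s0 L1-HIT; vc=[]
#6 0x70→b14/s0 MISS; vc=[6]
#7 0x37→b6/s0 VC-HIT; vc=[14]
#8 0x31→b6/s0 L1-HIT; vc=[14]
#9 0x77→b14/s0 VC-HIT; vc=[6]
#10 0x36→b6/s0 VC-HIT; vc=[14]
#11 0x77→b14/s0 VC-HIT; vc=[6]

VC = [6]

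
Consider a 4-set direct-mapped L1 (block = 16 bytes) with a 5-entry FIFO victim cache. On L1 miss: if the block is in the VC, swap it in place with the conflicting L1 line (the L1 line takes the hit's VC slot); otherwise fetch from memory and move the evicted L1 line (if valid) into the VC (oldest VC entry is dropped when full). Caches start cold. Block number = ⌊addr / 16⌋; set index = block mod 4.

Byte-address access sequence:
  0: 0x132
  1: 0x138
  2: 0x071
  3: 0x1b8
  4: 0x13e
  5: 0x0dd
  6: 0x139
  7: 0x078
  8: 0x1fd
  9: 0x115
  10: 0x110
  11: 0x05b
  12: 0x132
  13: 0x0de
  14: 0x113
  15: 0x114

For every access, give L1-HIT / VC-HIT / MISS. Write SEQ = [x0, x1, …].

SEQ = [MISS, L1-HIT, MISS, MISS, VC-HIT, MISS, L1-HIT, VC-HIT, MISS, MISS, L1-HIT, MISS, VC-HIT, VC-HIT, VC-HIT, L1-HIT]

0: 0x132 (blk 19, set 3) → MISS  vc=[]
1: 0x138 (blk 19, set 3) → L1-HIT  vc=[]
2: 0x71 (blk 7, set 3) → MISS  vc=[19]
3: 0x1b8 (blk 27, set 3) → MISS  vc=[19, 7]
4: 0x13e (blk 19, set 3) → VC-HIT  vc=[27, 7]
5: 0xdd (blk 13, set 1) → MISS  vc=[27, 7]
6: 0x139 (blk 19, set 3) → L1-HIT  vc=[27, 7]
7: 0x78 (blk 7, set 3) → VC-HIT  vc=[27, 19]
8: 0x1fd (blk 31, set 3) → MISS  vc=[27, 19, 7]
9: 0x115 (blk 17, set 1) → MISS  vc=[27, 19, 7, 13]
10: 0x110 (blk 17, set 1) → L1-HIT  vc=[27, 19, 7, 13]
11: 0x5b (blk 5, set 1) → MISS  vc=[27, 19, 7, 13, 17]
12: 0x132 (blk 19, set 3) → VC-HIT  vc=[27, 31, 7, 13, 17]
13: 0xde (blk 13, set 1) → VC-HIT  vc=[27, 31, 7, 5, 17]
14: 0x113 (blk 17, set 1) → VC-HIT  vc=[27, 31, 7, 5, 13]
15: 0x114 (blk 17, set 1) → L1-HIT  vc=[27, 31, 7, 5, 13]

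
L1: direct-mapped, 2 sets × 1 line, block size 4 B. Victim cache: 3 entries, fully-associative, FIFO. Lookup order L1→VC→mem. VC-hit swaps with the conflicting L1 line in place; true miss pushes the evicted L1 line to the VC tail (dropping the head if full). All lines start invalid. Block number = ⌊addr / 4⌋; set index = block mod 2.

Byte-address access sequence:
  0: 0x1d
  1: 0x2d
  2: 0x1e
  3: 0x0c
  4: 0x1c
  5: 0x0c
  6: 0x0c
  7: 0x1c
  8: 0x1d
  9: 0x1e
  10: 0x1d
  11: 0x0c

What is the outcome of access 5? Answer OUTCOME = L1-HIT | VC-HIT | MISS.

0: 0x1d (blk 7, set 1) → MISS  vc=[]
1: 0x2d (blk 11, set 1) → MISS  vc=[7]
2: 0x1e (blk 7, set 1) → VC-HIT  vc=[11]
3: 0xc (blk 3, set 1) → MISS  vc=[11, 7]
4: 0x1c (blk 7, set 1) → VC-HIT  vc=[11, 3]
5: 0xc (blk 3, set 1) → VC-HIT  vc=[11, 7]
6: 0xc (blk 3, set 1) → L1-HIT  vc=[11, 7]
7: 0x1c (blk 7, set 1) → VC-HIT  vc=[11, 3]
8: 0x1d (blk 7, set 1) → L1-HIT  vc=[11, 3]
9: 0x1e (blk 7, set 1) → L1-HIT  vc=[11, 3]
10: 0x1d (blk 7, set 1) → L1-HIT  vc=[11, 3]
11: 0xc (blk 3, set 1) → VC-HIT  vc=[11, 7]

OUTCOME = VC-HIT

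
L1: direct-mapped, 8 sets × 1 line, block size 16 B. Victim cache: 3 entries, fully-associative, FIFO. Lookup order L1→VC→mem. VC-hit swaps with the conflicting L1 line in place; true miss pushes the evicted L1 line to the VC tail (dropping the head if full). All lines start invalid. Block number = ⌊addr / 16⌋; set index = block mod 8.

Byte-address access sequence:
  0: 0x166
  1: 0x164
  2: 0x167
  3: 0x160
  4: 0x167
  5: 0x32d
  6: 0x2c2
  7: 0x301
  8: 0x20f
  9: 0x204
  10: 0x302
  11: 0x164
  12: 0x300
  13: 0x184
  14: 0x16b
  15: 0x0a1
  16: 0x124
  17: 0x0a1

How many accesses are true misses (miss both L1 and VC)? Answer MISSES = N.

0: 0x166 (blk 22, set 6) → MISS  vc=[]
1: 0x164 (blk 22, set 6) → L1-HIT  vc=[]
2: 0x167 (blk 22, set 6) → L1-HIT  vc=[]
3: 0x160 (blk 22, set 6) → L1-HIT  vc=[]
4: 0x167 (blk 22, set 6) → L1-HIT  vc=[]
5: 0x32d (blk 50, set 2) → MISS  vc=[]
6: 0x2c2 (blk 44, set 4) → MISS  vc=[]
7: 0x301 (blk 48, set 0) → MISS  vc=[]
8: 0x20f (blk 32, set 0) → MISS  vc=[48]
9: 0x204 (blk 32, set 0) → L1-HIT  vc=[48]
10: 0x302 (blk 48, set 0) → VC-HIT  vc=[32]
11: 0x164 (blk 22, set 6) → L1-HIT  vc=[32]
12: 0x300 (blk 48, set 0) → L1-HIT  vc=[32]
13: 0x184 (blk 24, set 0) → MISS  vc=[32, 48]
14: 0x16b (blk 22, set 6) → L1-HIT  vc=[32, 48]
15: 0xa1 (blk 10, set 2) → MISS  vc=[32, 48, 50]
16: 0x124 (blk 18, set 2) → MISS  vc=[48, 50, 10]
17: 0xa1 (blk 10, set 2) → VC-HIT  vc=[48, 50, 18]

MISSES = 8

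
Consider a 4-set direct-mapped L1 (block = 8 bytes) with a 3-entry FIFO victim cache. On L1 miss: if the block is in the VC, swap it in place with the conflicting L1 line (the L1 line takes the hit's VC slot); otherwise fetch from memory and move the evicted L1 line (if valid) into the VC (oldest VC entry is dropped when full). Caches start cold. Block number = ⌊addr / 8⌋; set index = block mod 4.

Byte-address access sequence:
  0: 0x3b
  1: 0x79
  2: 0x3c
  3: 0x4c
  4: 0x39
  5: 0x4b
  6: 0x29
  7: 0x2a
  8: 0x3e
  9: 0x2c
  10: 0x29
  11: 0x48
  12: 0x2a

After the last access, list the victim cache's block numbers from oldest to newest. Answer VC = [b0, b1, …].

#0 0x3b→b7/s3 MISS; vc=[]
#1 0x79→b15/s3 MISS; vc=[7]
#2 0x3c→b7/s3 VC-HIT; vc=[15]
#3 0x4c→b9/s1 MISS; vc=[15]
#4 0x39→b7/s3 L1-HIT; vc=[15]
#5 0x4b→b9/s1 L1-HIT; vc=[15]
#6 0x29→b5/s1 MISS; vc=[15,9]
#7 0x2a→b5/s1 L1-HIT; vc=[15,9]
#8 0x3e→b7/s3 L1-HIT; vc=[15,9]
#9 0x2c→b5/s1 L1-HIT; vc=[15,9]
#10 0x29→b5/s1 L1-HIT; vc=[15,9]
#11 0x48→b9/s1 VC-HIT; vc=[15,5]
#12 0x2a→b5/s1 VC-HIT; vc=[15,9]

VC = [15, 9]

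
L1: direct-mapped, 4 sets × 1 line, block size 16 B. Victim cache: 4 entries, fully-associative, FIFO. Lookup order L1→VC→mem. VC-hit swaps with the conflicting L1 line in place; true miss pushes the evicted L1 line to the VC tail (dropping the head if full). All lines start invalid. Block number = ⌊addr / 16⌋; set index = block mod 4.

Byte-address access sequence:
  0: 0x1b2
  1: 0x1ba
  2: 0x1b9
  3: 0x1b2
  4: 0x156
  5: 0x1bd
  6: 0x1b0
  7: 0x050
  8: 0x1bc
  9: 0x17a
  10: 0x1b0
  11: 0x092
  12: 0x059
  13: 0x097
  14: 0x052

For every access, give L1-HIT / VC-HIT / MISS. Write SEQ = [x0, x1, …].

SEQ = [MISS, L1-HIT, L1-HIT, L1-HIT, MISS, L1-HIT, L1-HIT, MISS, L1-HIT, MISS, VC-HIT, MISS, VC-HIT, VC-HIT, VC-HIT]

  [0] addr=0x1b2 blk=27 s=3: MISS | VC []
  [1] addr=0x1ba blk=27 s=3: L1-HIT | VC []
  [2] addr=0x1b9 blk=27 s=3: L1-HIT | VC []
  [3] addr=0x1b2 blk=27 s=3: L1-HIT | VC []
  [4] addr=0x156 blk=21 s=1: MISS | VC []
  [5] addr=0x1bd blk=27 s=3: L1-HIT | VC []
  [6] addr=0x1b0 blk=27 s=3: L1-HIT | VC []
  [7] addr=0x50 blk=5 s=1: MISS | VC [21]
  [8] addr=0x1bc blk=27 s=3: L1-HIT | VC [21]
  [9] addr=0x17a blk=23 s=3: MISS | VC [21, 27]
  [10] addr=0x1b0 blk=27 s=3: VC-HIT | VC [21, 23]
  [11] addr=0x92 blk=9 s=1: MISS | VC [21, 23, 5]
  [12] addr=0x59 blk=5 s=1: VC-HIT | VC [21, 23, 9]
  [13] addr=0x97 blk=9 s=1: VC-HIT | VC [21, 23, 5]
  [14] addr=0x52 blk=5 s=1: VC-HIT | VC [21, 23, 9]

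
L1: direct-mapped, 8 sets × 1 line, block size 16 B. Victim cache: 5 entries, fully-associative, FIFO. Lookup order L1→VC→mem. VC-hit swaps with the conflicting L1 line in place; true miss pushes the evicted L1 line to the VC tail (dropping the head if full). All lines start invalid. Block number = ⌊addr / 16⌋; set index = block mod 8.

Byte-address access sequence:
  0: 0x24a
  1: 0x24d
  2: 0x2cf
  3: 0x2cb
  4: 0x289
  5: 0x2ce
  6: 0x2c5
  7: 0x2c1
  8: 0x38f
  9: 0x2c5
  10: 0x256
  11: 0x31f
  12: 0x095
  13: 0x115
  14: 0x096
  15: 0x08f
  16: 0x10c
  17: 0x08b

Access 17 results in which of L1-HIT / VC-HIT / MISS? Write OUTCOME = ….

  [0] addr=0x24a blk=36 s=4: MISS | VC []
  [1] addr=0x24d blk=36 s=4: L1-HIT | VC []
  [2] addr=0x2cf blk=44 s=4: MISS | VC [36]
  [3] addr=0x2cb blk=44 s=4: L1-HIT | VC [36]
  [4] addr=0x289 blk=40 s=0: MISS | VC [36]
  [5] addr=0x2ce blk=44 s=4: L1-HIT | VC [36]
  [6] addr=0x2c5 blk=44 s=4: L1-HIT | VC [36]
  [7] addr=0x2c1 blk=44 s=4: L1-HIT | VC [36]
  [8] addr=0x38f blk=56 s=0: MISS | VC [36, 40]
  [9] addr=0x2c5 blk=44 s=4: L1-HIT | VC [36, 40]
  [10] addr=0x256 blk=37 s=5: MISS | VC [36, 40]
  [11] addr=0x31f blk=49 s=1: MISS | VC [36, 40]
  [12] addr=0x95 blk=9 s=1: MISS | VC [36, 40, 49]
  [13] addr=0x115 blk=17 s=1: MISS | VC [36, 40, 49, 9]
  [14] addr=0x96 blk=9 s=1: VC-HIT | VC [36, 40, 49, 17]
  [15] addr=0x8f blk=8 s=0: MISS | VC [36, 40, 49, 17, 56]
  [16] addr=0x10c blk=16 s=0: MISS | VC [40, 49, 17, 56, 8]
  [17] addr=0x8b blk=8 s=0: VC-HIT | VC [40, 49, 17, 56, 16]

OUTCOME = VC-HIT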